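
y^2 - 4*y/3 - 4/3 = (y - 2)*(y + 2/3)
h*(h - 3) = h^2 - 3*h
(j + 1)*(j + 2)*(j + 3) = j^3 + 6*j^2 + 11*j + 6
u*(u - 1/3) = u^2 - u/3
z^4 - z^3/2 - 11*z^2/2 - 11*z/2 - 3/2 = (z - 3)*(z + 1/2)*(z + 1)^2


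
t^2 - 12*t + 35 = (t - 7)*(t - 5)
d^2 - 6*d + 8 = (d - 4)*(d - 2)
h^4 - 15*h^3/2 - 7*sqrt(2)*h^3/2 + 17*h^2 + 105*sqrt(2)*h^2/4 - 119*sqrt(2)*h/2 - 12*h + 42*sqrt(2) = (h - 4)*(h - 2)*(h - 3/2)*(h - 7*sqrt(2)/2)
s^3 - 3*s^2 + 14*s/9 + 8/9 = (s - 2)*(s - 4/3)*(s + 1/3)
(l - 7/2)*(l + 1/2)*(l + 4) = l^3 + l^2 - 55*l/4 - 7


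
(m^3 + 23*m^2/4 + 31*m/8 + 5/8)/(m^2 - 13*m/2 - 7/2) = (4*m^2 + 21*m + 5)/(4*(m - 7))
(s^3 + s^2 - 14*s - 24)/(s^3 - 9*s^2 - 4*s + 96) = (s + 2)/(s - 8)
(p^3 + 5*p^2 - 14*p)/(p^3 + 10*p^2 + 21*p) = (p - 2)/(p + 3)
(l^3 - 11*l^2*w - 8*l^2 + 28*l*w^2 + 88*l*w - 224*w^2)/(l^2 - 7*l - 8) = (l^2 - 11*l*w + 28*w^2)/(l + 1)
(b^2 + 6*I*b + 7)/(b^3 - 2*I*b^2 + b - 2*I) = (b + 7*I)/(b^2 - I*b + 2)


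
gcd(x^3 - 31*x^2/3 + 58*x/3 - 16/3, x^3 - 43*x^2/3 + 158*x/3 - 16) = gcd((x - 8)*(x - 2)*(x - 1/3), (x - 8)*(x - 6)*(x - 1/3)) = x^2 - 25*x/3 + 8/3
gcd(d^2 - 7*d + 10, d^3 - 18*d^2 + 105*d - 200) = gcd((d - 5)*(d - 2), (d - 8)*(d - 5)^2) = d - 5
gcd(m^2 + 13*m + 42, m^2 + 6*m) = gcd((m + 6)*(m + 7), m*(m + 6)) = m + 6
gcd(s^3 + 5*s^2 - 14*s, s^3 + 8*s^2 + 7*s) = s^2 + 7*s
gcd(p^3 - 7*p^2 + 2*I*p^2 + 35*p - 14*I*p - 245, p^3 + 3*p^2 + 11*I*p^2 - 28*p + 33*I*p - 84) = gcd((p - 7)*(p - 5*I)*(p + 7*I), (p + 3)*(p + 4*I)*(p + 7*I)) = p + 7*I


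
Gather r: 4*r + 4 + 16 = 4*r + 20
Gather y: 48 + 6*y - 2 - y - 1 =5*y + 45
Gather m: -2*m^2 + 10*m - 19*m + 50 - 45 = -2*m^2 - 9*m + 5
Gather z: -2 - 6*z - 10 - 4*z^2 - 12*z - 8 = -4*z^2 - 18*z - 20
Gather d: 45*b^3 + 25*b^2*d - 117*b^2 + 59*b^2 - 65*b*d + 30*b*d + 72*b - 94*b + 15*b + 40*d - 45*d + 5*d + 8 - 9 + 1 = 45*b^3 - 58*b^2 - 7*b + d*(25*b^2 - 35*b)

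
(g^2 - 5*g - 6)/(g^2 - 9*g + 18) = (g + 1)/(g - 3)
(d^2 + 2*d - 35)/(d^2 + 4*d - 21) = (d - 5)/(d - 3)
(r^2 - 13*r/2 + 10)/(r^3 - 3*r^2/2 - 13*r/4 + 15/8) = 4*(r - 4)/(4*r^2 + 4*r - 3)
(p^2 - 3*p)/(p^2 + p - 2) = p*(p - 3)/(p^2 + p - 2)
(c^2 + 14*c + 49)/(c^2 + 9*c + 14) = (c + 7)/(c + 2)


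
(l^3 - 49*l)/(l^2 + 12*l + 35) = l*(l - 7)/(l + 5)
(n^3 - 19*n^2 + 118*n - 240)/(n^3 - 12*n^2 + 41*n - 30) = (n - 8)/(n - 1)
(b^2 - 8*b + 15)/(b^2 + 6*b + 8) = (b^2 - 8*b + 15)/(b^2 + 6*b + 8)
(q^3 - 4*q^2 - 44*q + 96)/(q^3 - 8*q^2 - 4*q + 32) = (q + 6)/(q + 2)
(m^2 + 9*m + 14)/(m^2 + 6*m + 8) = (m + 7)/(m + 4)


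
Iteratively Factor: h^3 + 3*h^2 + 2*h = (h + 2)*(h^2 + h) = (h + 1)*(h + 2)*(h)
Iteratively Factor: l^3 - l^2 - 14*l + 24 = (l + 4)*(l^2 - 5*l + 6) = (l - 3)*(l + 4)*(l - 2)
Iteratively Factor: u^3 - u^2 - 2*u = (u)*(u^2 - u - 2) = u*(u - 2)*(u + 1)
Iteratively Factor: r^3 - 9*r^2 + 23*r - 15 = (r - 3)*(r^2 - 6*r + 5) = (r - 5)*(r - 3)*(r - 1)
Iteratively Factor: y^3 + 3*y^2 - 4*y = (y + 4)*(y^2 - y) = y*(y + 4)*(y - 1)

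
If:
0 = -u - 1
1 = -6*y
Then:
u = -1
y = -1/6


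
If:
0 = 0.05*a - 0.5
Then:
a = 10.00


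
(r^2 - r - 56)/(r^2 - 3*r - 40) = (r + 7)/(r + 5)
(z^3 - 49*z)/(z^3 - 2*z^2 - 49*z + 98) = z/(z - 2)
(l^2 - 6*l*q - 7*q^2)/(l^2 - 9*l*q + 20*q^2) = (l^2 - 6*l*q - 7*q^2)/(l^2 - 9*l*q + 20*q^2)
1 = 1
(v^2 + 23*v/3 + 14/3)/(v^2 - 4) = (3*v^2 + 23*v + 14)/(3*(v^2 - 4))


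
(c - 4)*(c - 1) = c^2 - 5*c + 4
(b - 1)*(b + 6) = b^2 + 5*b - 6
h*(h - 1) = h^2 - h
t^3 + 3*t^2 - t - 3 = (t - 1)*(t + 1)*(t + 3)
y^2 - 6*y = y*(y - 6)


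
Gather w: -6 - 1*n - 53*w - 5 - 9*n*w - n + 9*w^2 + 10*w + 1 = -2*n + 9*w^2 + w*(-9*n - 43) - 10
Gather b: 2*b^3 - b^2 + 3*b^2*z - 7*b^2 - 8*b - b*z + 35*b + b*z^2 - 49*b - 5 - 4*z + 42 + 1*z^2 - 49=2*b^3 + b^2*(3*z - 8) + b*(z^2 - z - 22) + z^2 - 4*z - 12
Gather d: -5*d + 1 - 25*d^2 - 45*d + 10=-25*d^2 - 50*d + 11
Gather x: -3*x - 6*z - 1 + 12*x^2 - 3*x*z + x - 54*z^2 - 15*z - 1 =12*x^2 + x*(-3*z - 2) - 54*z^2 - 21*z - 2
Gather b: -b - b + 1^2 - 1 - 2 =-2*b - 2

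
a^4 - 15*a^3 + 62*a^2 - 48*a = a*(a - 8)*(a - 6)*(a - 1)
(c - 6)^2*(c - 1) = c^3 - 13*c^2 + 48*c - 36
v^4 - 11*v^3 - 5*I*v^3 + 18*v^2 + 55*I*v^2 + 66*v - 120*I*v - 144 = (v - 8)*(v - 3)*(v - 3*I)*(v - 2*I)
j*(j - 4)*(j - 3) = j^3 - 7*j^2 + 12*j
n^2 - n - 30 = (n - 6)*(n + 5)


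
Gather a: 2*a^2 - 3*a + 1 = 2*a^2 - 3*a + 1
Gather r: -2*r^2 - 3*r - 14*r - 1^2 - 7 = -2*r^2 - 17*r - 8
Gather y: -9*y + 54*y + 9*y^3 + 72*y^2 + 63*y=9*y^3 + 72*y^2 + 108*y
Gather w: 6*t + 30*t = 36*t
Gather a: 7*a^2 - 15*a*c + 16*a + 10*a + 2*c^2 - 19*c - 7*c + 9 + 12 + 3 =7*a^2 + a*(26 - 15*c) + 2*c^2 - 26*c + 24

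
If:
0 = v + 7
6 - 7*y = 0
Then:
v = -7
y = 6/7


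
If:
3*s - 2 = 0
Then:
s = 2/3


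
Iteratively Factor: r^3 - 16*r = (r - 4)*(r^2 + 4*r) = (r - 4)*(r + 4)*(r)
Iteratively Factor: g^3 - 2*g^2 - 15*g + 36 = (g - 3)*(g^2 + g - 12) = (g - 3)*(g + 4)*(g - 3)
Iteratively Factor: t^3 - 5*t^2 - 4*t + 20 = (t - 5)*(t^2 - 4) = (t - 5)*(t + 2)*(t - 2)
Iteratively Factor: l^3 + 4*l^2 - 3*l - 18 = (l - 2)*(l^2 + 6*l + 9) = (l - 2)*(l + 3)*(l + 3)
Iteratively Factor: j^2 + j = (j)*(j + 1)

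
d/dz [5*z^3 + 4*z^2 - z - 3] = 15*z^2 + 8*z - 1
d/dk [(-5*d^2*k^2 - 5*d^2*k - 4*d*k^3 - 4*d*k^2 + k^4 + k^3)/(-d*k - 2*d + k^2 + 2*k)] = (k*(-d + 2*k + 2)*(5*d^2*k + 5*d^2 + 4*d*k^2 + 4*d*k - k^3 - k^2) + (d*k + 2*d - k^2 - 2*k)*(10*d^2*k + 5*d^2 + 12*d*k^2 + 8*d*k - 4*k^3 - 3*k^2))/(d*k + 2*d - k^2 - 2*k)^2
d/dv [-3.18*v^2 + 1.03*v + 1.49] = 1.03 - 6.36*v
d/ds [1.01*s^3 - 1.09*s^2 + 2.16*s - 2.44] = 3.03*s^2 - 2.18*s + 2.16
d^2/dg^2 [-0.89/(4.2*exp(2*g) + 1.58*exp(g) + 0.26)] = (-0.89*(8.4*exp(g) + 1.58)*(16.8*exp(g) + 3.16)*exp(g) + (14.952*exp(g) + 1.4062)*(4.2*exp(2*g) + 1.58*exp(g) + 0.26))*exp(g)/(4.2*exp(2*g) + 1.58*exp(g) + 0.26)^3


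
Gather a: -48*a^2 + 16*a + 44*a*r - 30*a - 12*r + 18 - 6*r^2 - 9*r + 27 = -48*a^2 + a*(44*r - 14) - 6*r^2 - 21*r + 45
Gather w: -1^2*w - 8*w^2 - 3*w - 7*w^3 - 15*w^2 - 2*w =-7*w^3 - 23*w^2 - 6*w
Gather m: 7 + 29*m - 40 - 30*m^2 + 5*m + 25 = -30*m^2 + 34*m - 8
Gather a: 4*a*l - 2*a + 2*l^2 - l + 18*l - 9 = a*(4*l - 2) + 2*l^2 + 17*l - 9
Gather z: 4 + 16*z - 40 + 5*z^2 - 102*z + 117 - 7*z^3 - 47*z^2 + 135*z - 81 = -7*z^3 - 42*z^2 + 49*z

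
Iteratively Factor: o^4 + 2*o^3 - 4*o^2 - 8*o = (o + 2)*(o^3 - 4*o) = o*(o + 2)*(o^2 - 4) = o*(o - 2)*(o + 2)*(o + 2)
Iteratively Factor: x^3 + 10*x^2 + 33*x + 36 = (x + 3)*(x^2 + 7*x + 12) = (x + 3)^2*(x + 4)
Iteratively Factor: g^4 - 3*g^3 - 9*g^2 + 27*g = (g)*(g^3 - 3*g^2 - 9*g + 27) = g*(g - 3)*(g^2 - 9) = g*(g - 3)*(g + 3)*(g - 3)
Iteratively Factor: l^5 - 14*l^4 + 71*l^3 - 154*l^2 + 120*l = (l - 5)*(l^4 - 9*l^3 + 26*l^2 - 24*l) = (l - 5)*(l - 4)*(l^3 - 5*l^2 + 6*l) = (l - 5)*(l - 4)*(l - 3)*(l^2 - 2*l) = (l - 5)*(l - 4)*(l - 3)*(l - 2)*(l)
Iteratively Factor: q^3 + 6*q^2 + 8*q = (q + 4)*(q^2 + 2*q) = (q + 2)*(q + 4)*(q)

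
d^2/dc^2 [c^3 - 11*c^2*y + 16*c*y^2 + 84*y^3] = 6*c - 22*y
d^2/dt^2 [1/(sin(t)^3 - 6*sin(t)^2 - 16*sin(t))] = (-9*sin(t)^3 + 66*sin(t)^2 - 100*sin(t) - 384 - 136/sin(t) + 576/sin(t)^2 + 512/sin(t)^3)/((sin(t) - 8)^3*(sin(t) + 2)^3)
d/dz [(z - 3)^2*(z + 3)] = 3*(z - 3)*(z + 1)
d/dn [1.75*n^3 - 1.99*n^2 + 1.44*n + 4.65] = 5.25*n^2 - 3.98*n + 1.44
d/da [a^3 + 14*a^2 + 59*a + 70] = 3*a^2 + 28*a + 59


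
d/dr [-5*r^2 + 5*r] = 5 - 10*r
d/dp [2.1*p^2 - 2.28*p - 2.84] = 4.2*p - 2.28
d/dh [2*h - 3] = 2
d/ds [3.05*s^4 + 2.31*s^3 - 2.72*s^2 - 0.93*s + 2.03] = 12.2*s^3 + 6.93*s^2 - 5.44*s - 0.93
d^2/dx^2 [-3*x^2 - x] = -6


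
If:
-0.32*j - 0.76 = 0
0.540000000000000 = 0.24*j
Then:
No Solution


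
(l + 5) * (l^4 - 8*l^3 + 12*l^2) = l^5 - 3*l^4 - 28*l^3 + 60*l^2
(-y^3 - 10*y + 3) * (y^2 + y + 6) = -y^5 - y^4 - 16*y^3 - 7*y^2 - 57*y + 18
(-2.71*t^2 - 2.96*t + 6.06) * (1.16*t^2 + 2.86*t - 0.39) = -3.1436*t^4 - 11.1842*t^3 - 0.379100000000001*t^2 + 18.486*t - 2.3634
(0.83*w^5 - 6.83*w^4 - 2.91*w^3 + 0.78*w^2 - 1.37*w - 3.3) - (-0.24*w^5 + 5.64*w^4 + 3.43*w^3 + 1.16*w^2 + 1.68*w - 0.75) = 1.07*w^5 - 12.47*w^4 - 6.34*w^3 - 0.38*w^2 - 3.05*w - 2.55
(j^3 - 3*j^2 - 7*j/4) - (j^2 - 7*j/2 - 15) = j^3 - 4*j^2 + 7*j/4 + 15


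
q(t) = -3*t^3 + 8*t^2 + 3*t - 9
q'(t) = -9*t^2 + 16*t + 3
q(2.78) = -3.29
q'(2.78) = -22.08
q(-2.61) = 91.01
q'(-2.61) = -100.07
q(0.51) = -5.79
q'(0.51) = 8.82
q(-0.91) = -2.84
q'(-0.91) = -19.01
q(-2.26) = 59.71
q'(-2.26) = -79.13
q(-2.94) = 127.57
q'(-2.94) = -121.83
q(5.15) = -191.14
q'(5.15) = -153.30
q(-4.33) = 371.55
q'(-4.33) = -235.02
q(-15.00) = 11871.00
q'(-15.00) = -2262.00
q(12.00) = -4005.00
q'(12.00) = -1101.00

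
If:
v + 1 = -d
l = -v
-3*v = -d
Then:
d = -3/4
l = 1/4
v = -1/4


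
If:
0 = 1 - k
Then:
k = 1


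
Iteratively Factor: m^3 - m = (m)*(m^2 - 1) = m*(m + 1)*(m - 1)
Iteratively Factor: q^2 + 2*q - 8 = (q + 4)*(q - 2)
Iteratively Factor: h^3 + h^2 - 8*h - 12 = (h + 2)*(h^2 - h - 6) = (h - 3)*(h + 2)*(h + 2)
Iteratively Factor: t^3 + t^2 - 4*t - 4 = (t + 2)*(t^2 - t - 2) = (t - 2)*(t + 2)*(t + 1)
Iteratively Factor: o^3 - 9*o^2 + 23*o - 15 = (o - 1)*(o^2 - 8*o + 15) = (o - 5)*(o - 1)*(o - 3)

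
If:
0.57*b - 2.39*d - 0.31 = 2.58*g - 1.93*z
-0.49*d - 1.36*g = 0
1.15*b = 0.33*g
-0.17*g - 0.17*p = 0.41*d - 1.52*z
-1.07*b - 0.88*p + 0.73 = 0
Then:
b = 0.01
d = -0.12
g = 0.04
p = 0.81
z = 0.06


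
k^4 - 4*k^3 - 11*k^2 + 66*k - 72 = (k - 3)^2*(k - 2)*(k + 4)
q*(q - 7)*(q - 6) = q^3 - 13*q^2 + 42*q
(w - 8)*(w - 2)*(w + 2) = w^3 - 8*w^2 - 4*w + 32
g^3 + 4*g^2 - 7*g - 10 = (g - 2)*(g + 1)*(g + 5)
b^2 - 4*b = b*(b - 4)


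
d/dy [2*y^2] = 4*y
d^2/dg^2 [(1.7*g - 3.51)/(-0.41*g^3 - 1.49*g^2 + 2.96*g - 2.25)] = (-1.71462*g^5 + 0.849191999999997*g^4 + 22.633564*g^3 + 40.01589*g^2 - 78.115374*g + 15.327882)/(0.068921*g^9 + 0.751407*g^8 + 1.237995*g^7 - 6.40696*g^6 - 0.690570000000001*g^5 + 37.766427*g^4 - 79.247861*g^3 + 81.770175*g^2 - 44.955*g + 11.390625)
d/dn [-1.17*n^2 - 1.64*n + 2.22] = -2.34*n - 1.64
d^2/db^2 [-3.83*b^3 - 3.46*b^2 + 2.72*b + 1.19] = -22.98*b - 6.92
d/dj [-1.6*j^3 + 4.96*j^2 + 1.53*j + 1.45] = -4.8*j^2 + 9.92*j + 1.53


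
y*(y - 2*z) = y^2 - 2*y*z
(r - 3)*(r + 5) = r^2 + 2*r - 15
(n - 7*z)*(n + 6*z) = n^2 - n*z - 42*z^2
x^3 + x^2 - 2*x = x*(x - 1)*(x + 2)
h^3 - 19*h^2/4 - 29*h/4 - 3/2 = (h - 6)*(h + 1/4)*(h + 1)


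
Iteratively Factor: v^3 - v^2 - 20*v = (v + 4)*(v^2 - 5*v) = (v - 5)*(v + 4)*(v)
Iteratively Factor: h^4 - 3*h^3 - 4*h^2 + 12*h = (h)*(h^3 - 3*h^2 - 4*h + 12) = h*(h + 2)*(h^2 - 5*h + 6) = h*(h - 2)*(h + 2)*(h - 3)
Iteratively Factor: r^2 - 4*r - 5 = (r - 5)*(r + 1)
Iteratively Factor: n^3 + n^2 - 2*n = (n + 2)*(n^2 - n) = (n - 1)*(n + 2)*(n)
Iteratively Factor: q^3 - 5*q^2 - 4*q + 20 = (q - 5)*(q^2 - 4) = (q - 5)*(q + 2)*(q - 2)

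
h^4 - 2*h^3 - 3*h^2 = h^2*(h - 3)*(h + 1)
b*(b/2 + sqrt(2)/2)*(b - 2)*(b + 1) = b^4/2 - b^3/2 + sqrt(2)*b^3/2 - b^2 - sqrt(2)*b^2/2 - sqrt(2)*b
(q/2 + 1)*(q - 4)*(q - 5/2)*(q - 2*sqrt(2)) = q^4/2 - 9*q^3/4 - sqrt(2)*q^3 - 3*q^2/2 + 9*sqrt(2)*q^2/2 + 3*sqrt(2)*q + 10*q - 20*sqrt(2)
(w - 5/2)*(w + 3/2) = w^2 - w - 15/4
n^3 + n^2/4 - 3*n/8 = n*(n - 1/2)*(n + 3/4)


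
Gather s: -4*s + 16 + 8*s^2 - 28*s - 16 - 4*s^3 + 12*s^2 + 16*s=-4*s^3 + 20*s^2 - 16*s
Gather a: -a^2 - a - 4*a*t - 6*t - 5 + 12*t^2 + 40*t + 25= -a^2 + a*(-4*t - 1) + 12*t^2 + 34*t + 20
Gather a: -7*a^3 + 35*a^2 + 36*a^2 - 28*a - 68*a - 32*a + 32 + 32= -7*a^3 + 71*a^2 - 128*a + 64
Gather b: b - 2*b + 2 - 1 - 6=-b - 5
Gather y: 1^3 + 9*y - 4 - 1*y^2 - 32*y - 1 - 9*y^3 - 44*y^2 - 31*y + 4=-9*y^3 - 45*y^2 - 54*y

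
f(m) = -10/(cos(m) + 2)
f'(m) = -10*sin(m)/(cos(m) + 2)^2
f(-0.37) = -3.41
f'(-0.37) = 0.42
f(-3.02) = -9.93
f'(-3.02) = 1.20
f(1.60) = -5.07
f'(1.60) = -2.57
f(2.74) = -9.26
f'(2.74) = -3.35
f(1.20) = -4.23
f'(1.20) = -1.67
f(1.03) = -3.98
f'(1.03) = -1.36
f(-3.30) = -9.88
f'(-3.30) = -1.54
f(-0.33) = -3.39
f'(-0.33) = 0.37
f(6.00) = -3.38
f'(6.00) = 0.32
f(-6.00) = -3.38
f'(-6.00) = -0.32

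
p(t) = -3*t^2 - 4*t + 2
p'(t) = -6*t - 4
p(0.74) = -2.60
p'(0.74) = -8.44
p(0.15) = 1.33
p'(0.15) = -4.90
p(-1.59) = 0.78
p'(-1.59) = 5.54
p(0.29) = 0.59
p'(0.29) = -5.74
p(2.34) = -23.79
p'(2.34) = -18.04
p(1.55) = -11.41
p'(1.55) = -13.30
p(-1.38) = 1.81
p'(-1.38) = 4.28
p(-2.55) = -7.31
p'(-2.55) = 11.30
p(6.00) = -130.00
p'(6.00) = -40.00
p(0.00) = 2.00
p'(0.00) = -4.00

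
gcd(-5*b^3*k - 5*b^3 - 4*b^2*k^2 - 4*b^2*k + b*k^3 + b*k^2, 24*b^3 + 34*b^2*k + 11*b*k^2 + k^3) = b + k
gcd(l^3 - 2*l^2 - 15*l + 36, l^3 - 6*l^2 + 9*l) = l^2 - 6*l + 9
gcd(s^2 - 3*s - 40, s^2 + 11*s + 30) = s + 5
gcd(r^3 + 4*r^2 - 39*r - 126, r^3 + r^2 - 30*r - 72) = r^2 - 3*r - 18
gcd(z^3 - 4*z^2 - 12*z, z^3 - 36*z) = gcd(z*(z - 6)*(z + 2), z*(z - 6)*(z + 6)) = z^2 - 6*z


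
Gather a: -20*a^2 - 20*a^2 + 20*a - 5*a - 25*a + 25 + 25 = -40*a^2 - 10*a + 50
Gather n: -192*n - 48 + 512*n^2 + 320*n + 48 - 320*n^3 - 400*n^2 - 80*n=-320*n^3 + 112*n^2 + 48*n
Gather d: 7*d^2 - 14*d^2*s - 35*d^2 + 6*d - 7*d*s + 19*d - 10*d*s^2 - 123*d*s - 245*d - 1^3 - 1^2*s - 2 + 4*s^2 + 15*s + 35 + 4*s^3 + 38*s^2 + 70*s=d^2*(-14*s - 28) + d*(-10*s^2 - 130*s - 220) + 4*s^3 + 42*s^2 + 84*s + 32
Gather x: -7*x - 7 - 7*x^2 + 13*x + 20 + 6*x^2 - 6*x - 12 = 1 - x^2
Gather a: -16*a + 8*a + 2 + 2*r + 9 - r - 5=-8*a + r + 6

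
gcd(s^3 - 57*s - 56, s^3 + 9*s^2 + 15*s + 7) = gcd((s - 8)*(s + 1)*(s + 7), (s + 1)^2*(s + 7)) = s^2 + 8*s + 7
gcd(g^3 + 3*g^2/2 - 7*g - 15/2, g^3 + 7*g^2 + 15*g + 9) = g^2 + 4*g + 3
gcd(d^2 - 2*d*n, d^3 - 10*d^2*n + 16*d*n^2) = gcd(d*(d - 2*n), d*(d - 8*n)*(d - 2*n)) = d^2 - 2*d*n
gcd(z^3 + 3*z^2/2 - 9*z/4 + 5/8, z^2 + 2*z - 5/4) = z^2 + 2*z - 5/4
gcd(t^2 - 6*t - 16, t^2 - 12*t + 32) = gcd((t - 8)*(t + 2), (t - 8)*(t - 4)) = t - 8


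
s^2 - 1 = (s - 1)*(s + 1)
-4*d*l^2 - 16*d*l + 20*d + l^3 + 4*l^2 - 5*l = (-4*d + l)*(l - 1)*(l + 5)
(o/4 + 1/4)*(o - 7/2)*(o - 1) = o^3/4 - 7*o^2/8 - o/4 + 7/8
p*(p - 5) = p^2 - 5*p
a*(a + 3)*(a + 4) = a^3 + 7*a^2 + 12*a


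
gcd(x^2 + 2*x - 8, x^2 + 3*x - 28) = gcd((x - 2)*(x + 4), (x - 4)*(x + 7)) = 1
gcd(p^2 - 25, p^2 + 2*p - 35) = p - 5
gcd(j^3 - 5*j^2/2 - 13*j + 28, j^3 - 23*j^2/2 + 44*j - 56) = j - 4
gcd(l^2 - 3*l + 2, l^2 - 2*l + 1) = l - 1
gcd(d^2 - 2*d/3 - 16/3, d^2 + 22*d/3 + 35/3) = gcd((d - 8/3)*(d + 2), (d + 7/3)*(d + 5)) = 1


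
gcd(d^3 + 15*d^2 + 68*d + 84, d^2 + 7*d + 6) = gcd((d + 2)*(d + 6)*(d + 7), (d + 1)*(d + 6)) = d + 6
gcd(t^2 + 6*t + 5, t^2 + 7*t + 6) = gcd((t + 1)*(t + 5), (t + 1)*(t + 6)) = t + 1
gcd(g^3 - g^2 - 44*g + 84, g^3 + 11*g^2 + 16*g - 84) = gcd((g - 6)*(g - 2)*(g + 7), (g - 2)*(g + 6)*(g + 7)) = g^2 + 5*g - 14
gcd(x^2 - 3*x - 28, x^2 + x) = 1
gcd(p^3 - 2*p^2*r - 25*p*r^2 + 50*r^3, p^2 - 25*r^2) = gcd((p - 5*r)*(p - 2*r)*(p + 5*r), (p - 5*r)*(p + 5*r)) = p^2 - 25*r^2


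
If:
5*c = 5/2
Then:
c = 1/2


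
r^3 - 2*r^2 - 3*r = r*(r - 3)*(r + 1)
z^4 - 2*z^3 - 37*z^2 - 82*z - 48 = (z - 8)*(z + 1)*(z + 2)*(z + 3)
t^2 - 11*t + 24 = (t - 8)*(t - 3)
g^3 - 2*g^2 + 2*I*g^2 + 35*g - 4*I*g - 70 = (g - 2)*(g - 5*I)*(g + 7*I)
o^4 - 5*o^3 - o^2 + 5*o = o*(o - 5)*(o - 1)*(o + 1)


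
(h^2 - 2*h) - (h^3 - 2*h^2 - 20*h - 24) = -h^3 + 3*h^2 + 18*h + 24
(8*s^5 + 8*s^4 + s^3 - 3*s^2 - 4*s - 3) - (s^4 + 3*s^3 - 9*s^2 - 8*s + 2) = 8*s^5 + 7*s^4 - 2*s^3 + 6*s^2 + 4*s - 5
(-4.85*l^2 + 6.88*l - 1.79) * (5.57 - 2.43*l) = 11.7855*l^3 - 43.7329*l^2 + 42.6713*l - 9.9703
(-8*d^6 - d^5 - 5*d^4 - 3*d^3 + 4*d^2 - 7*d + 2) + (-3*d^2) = -8*d^6 - d^5 - 5*d^4 - 3*d^3 + d^2 - 7*d + 2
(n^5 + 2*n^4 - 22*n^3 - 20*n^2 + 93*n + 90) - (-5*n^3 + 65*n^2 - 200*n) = n^5 + 2*n^4 - 17*n^3 - 85*n^2 + 293*n + 90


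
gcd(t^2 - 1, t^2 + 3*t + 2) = t + 1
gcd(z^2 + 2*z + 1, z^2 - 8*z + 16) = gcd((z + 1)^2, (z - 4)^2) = 1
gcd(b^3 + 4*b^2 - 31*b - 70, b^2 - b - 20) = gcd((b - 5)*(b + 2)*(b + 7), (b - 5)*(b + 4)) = b - 5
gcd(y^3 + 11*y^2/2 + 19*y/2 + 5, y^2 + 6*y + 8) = y + 2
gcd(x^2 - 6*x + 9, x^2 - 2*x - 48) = 1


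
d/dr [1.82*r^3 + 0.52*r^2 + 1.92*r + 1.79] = 5.46*r^2 + 1.04*r + 1.92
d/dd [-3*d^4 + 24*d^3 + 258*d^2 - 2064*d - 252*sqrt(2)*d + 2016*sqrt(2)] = -12*d^3 + 72*d^2 + 516*d - 2064 - 252*sqrt(2)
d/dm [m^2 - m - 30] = 2*m - 1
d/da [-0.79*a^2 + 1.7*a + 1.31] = 1.7 - 1.58*a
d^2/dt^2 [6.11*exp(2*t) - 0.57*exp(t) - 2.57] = (24.44*exp(t) - 0.57)*exp(t)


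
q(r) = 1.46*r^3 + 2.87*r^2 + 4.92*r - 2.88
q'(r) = 4.38*r^2 + 5.74*r + 4.92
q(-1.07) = -6.65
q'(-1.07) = 3.79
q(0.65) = 1.93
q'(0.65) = 10.50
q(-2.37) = -17.86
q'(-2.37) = 15.92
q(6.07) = 459.26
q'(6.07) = 201.14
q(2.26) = 39.75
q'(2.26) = 40.26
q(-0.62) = -5.18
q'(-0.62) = 3.04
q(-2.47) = -19.52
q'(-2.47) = 17.46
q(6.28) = 502.81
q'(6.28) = 213.71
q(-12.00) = -2171.52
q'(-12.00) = 566.76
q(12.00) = 2992.32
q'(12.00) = 704.52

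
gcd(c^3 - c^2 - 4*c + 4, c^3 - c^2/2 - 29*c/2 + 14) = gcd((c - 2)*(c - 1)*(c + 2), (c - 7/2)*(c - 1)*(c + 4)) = c - 1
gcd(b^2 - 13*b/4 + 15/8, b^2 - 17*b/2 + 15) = b - 5/2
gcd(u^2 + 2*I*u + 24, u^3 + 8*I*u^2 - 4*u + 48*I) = u + 6*I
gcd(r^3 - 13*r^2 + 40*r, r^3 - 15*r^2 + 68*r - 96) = r - 8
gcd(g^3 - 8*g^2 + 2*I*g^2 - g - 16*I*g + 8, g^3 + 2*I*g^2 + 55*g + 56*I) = g + I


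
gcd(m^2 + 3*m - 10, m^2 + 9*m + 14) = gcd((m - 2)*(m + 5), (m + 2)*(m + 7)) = 1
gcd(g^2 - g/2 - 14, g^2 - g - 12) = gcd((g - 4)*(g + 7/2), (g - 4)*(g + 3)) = g - 4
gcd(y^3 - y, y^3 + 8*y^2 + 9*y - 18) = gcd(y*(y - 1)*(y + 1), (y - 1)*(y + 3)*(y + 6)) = y - 1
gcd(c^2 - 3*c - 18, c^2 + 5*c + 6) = c + 3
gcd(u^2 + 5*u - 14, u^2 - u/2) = 1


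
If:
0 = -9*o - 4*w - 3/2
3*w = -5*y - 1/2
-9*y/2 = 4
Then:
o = -365/486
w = 71/54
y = -8/9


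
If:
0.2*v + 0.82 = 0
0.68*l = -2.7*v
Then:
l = 16.28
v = -4.10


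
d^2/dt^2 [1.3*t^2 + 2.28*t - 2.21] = 2.60000000000000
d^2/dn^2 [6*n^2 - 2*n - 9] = 12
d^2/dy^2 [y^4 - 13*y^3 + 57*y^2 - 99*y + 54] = 12*y^2 - 78*y + 114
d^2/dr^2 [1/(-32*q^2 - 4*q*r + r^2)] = 2*(-32*q^2 - 4*q*r + r^2 - 4*(2*q - r)^2)/(32*q^2 + 4*q*r - r^2)^3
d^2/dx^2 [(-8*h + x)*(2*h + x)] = 2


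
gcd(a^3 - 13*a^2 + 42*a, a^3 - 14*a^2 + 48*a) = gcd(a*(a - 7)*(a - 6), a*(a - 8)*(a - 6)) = a^2 - 6*a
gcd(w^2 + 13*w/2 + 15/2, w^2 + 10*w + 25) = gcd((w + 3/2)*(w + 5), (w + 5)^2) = w + 5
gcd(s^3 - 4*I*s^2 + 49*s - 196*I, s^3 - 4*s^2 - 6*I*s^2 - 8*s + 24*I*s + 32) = s - 4*I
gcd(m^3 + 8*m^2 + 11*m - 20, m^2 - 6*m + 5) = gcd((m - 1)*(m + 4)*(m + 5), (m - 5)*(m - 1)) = m - 1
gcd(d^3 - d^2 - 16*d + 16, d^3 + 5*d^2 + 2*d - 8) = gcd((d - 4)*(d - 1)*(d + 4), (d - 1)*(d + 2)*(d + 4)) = d^2 + 3*d - 4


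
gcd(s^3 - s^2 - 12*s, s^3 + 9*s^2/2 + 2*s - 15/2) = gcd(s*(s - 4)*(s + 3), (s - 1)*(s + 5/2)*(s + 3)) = s + 3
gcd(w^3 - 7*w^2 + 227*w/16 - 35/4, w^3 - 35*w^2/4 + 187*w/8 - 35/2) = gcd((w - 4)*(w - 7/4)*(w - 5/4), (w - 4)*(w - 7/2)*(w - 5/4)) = w^2 - 21*w/4 + 5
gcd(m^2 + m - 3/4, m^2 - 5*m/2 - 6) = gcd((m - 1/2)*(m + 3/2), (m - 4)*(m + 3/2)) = m + 3/2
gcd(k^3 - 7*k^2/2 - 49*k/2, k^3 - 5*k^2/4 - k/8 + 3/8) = 1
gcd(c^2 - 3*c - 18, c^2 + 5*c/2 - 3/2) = c + 3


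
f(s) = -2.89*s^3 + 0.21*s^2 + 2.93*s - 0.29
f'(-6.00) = -311.71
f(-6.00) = 613.93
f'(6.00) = -306.67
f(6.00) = -599.39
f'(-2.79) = -65.73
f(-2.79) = 55.93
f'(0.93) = -4.18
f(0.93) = 0.29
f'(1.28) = -10.74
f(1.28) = -2.26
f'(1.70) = -21.41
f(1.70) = -8.90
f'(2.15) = -36.24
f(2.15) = -21.74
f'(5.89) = -295.38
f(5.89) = -566.28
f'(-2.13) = -37.30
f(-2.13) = 22.35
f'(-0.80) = -2.95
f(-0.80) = -1.02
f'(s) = -8.67*s^2 + 0.42*s + 2.93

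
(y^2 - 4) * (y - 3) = y^3 - 3*y^2 - 4*y + 12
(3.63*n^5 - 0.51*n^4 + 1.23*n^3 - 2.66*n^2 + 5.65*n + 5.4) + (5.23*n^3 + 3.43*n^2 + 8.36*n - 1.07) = 3.63*n^5 - 0.51*n^4 + 6.46*n^3 + 0.77*n^2 + 14.01*n + 4.33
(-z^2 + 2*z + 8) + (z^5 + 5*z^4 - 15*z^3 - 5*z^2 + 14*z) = z^5 + 5*z^4 - 15*z^3 - 6*z^2 + 16*z + 8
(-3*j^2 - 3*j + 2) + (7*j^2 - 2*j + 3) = 4*j^2 - 5*j + 5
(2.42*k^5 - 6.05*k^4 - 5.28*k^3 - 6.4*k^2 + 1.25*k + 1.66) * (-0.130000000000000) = -0.3146*k^5 + 0.7865*k^4 + 0.6864*k^3 + 0.832*k^2 - 0.1625*k - 0.2158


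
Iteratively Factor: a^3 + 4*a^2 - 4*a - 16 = (a + 2)*(a^2 + 2*a - 8) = (a + 2)*(a + 4)*(a - 2)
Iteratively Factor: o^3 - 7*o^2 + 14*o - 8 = (o - 4)*(o^2 - 3*o + 2) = (o - 4)*(o - 1)*(o - 2)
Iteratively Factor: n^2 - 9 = (n + 3)*(n - 3)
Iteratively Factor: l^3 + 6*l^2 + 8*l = (l)*(l^2 + 6*l + 8) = l*(l + 4)*(l + 2)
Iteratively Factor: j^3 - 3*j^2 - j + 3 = (j + 1)*(j^2 - 4*j + 3) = (j - 1)*(j + 1)*(j - 3)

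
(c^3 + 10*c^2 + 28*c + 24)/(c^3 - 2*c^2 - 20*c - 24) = (c + 6)/(c - 6)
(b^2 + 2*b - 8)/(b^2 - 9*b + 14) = (b + 4)/(b - 7)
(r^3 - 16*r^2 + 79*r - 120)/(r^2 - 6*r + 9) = (r^2 - 13*r + 40)/(r - 3)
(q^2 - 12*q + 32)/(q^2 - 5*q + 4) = (q - 8)/(q - 1)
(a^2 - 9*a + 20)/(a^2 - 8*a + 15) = (a - 4)/(a - 3)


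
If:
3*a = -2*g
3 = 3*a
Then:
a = 1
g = -3/2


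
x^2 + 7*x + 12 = (x + 3)*(x + 4)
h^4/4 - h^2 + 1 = (h/2 + sqrt(2)/2)^2*(h - sqrt(2))^2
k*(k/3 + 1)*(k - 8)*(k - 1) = k^4/3 - 2*k^3 - 19*k^2/3 + 8*k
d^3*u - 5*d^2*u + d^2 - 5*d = d*(d - 5)*(d*u + 1)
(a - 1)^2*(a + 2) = a^3 - 3*a + 2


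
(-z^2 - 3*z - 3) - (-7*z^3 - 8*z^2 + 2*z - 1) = 7*z^3 + 7*z^2 - 5*z - 2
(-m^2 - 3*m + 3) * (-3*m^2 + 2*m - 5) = 3*m^4 + 7*m^3 - 10*m^2 + 21*m - 15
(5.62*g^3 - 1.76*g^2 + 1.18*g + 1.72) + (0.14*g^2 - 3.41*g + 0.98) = 5.62*g^3 - 1.62*g^2 - 2.23*g + 2.7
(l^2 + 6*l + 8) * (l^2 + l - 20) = l^4 + 7*l^3 - 6*l^2 - 112*l - 160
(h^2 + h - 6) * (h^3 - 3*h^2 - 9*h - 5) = h^5 - 2*h^4 - 18*h^3 + 4*h^2 + 49*h + 30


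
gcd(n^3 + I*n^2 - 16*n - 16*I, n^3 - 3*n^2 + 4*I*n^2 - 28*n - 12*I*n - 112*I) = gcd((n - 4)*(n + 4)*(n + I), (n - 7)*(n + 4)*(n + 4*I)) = n + 4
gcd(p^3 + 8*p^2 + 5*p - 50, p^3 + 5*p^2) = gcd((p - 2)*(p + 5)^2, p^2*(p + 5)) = p + 5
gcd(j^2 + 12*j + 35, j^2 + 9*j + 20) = j + 5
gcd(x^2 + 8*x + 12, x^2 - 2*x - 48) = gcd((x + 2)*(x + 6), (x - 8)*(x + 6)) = x + 6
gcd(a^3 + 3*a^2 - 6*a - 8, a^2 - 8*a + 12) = a - 2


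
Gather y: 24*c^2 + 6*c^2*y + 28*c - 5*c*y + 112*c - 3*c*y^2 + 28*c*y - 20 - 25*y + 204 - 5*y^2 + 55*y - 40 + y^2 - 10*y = 24*c^2 + 140*c + y^2*(-3*c - 4) + y*(6*c^2 + 23*c + 20) + 144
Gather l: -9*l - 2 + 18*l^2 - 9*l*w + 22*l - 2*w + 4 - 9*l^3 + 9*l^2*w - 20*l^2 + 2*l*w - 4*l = -9*l^3 + l^2*(9*w - 2) + l*(9 - 7*w) - 2*w + 2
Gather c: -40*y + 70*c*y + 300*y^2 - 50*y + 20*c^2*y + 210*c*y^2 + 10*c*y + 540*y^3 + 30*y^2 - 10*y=20*c^2*y + c*(210*y^2 + 80*y) + 540*y^3 + 330*y^2 - 100*y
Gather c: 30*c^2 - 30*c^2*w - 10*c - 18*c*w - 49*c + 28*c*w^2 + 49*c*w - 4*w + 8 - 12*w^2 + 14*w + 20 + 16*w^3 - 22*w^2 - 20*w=c^2*(30 - 30*w) + c*(28*w^2 + 31*w - 59) + 16*w^3 - 34*w^2 - 10*w + 28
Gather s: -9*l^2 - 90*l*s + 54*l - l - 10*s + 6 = -9*l^2 + 53*l + s*(-90*l - 10) + 6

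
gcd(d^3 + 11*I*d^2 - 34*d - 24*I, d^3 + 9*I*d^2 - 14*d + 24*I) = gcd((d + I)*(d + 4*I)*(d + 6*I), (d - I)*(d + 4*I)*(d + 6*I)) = d^2 + 10*I*d - 24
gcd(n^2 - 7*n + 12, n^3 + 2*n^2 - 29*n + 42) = n - 3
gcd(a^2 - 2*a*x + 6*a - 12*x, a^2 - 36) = a + 6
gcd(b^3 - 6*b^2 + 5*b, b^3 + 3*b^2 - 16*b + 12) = b - 1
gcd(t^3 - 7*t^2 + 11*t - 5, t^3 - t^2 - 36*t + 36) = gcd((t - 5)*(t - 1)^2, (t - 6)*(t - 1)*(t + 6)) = t - 1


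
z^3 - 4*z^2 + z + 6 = (z - 3)*(z - 2)*(z + 1)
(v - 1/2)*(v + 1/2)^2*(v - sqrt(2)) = v^4 - sqrt(2)*v^3 + v^3/2 - sqrt(2)*v^2/2 - v^2/4 - v/8 + sqrt(2)*v/4 + sqrt(2)/8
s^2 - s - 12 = (s - 4)*(s + 3)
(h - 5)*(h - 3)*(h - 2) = h^3 - 10*h^2 + 31*h - 30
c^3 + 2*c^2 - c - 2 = (c - 1)*(c + 1)*(c + 2)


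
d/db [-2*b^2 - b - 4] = -4*b - 1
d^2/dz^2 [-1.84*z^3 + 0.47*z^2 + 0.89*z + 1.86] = 0.94 - 11.04*z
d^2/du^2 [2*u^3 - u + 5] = 12*u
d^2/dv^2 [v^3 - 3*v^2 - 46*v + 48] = 6*v - 6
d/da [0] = 0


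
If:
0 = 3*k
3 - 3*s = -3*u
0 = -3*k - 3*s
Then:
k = 0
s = 0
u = -1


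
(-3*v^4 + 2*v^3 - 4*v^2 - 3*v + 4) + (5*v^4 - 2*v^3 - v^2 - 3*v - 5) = 2*v^4 - 5*v^2 - 6*v - 1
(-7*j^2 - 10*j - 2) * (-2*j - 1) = 14*j^3 + 27*j^2 + 14*j + 2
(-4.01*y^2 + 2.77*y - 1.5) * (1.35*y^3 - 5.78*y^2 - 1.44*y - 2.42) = -5.4135*y^5 + 26.9173*y^4 - 12.2612*y^3 + 14.3854*y^2 - 4.5434*y + 3.63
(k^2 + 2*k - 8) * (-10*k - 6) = -10*k^3 - 26*k^2 + 68*k + 48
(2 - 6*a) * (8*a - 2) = -48*a^2 + 28*a - 4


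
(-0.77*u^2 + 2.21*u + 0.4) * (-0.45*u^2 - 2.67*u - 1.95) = 0.3465*u^4 + 1.0614*u^3 - 4.5792*u^2 - 5.3775*u - 0.78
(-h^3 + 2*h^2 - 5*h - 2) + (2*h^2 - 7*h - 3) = -h^3 + 4*h^2 - 12*h - 5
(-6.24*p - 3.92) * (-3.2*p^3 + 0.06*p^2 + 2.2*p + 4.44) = 19.968*p^4 + 12.1696*p^3 - 13.9632*p^2 - 36.3296*p - 17.4048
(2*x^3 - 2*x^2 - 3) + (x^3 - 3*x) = 3*x^3 - 2*x^2 - 3*x - 3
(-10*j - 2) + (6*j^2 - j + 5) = 6*j^2 - 11*j + 3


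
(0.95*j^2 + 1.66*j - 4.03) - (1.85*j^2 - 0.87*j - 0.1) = -0.9*j^2 + 2.53*j - 3.93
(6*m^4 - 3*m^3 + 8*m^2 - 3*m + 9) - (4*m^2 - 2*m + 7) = 6*m^4 - 3*m^3 + 4*m^2 - m + 2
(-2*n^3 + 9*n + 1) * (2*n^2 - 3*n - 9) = -4*n^5 + 6*n^4 + 36*n^3 - 25*n^2 - 84*n - 9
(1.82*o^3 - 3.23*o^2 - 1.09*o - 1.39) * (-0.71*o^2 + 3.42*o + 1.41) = -1.2922*o^5 + 8.5177*o^4 - 7.7065*o^3 - 7.2952*o^2 - 6.2907*o - 1.9599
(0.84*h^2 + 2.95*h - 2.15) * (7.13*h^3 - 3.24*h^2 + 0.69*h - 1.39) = 5.9892*h^5 + 18.3119*h^4 - 24.3079*h^3 + 7.8339*h^2 - 5.584*h + 2.9885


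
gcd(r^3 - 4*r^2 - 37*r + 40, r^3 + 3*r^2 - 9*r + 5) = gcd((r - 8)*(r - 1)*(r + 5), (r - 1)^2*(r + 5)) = r^2 + 4*r - 5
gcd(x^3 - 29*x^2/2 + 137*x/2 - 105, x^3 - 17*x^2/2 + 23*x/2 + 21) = x^2 - 19*x/2 + 21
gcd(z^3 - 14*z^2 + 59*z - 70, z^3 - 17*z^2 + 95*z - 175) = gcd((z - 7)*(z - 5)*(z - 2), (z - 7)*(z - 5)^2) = z^2 - 12*z + 35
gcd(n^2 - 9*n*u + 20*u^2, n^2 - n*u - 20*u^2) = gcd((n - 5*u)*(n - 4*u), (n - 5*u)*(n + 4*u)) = -n + 5*u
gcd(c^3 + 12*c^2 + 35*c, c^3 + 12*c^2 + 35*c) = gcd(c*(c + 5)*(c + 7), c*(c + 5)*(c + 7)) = c^3 + 12*c^2 + 35*c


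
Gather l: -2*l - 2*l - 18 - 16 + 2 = -4*l - 32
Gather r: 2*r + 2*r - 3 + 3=4*r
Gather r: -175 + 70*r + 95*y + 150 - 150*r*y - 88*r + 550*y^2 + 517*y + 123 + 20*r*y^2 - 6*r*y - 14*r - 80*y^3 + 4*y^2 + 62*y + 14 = r*(20*y^2 - 156*y - 32) - 80*y^3 + 554*y^2 + 674*y + 112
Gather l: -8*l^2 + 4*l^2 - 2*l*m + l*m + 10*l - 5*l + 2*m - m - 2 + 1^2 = -4*l^2 + l*(5 - m) + m - 1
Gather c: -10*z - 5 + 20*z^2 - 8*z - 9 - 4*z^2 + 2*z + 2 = 16*z^2 - 16*z - 12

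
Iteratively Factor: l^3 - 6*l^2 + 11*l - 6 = (l - 3)*(l^2 - 3*l + 2) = (l - 3)*(l - 2)*(l - 1)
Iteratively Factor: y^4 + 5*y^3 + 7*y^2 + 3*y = (y + 1)*(y^3 + 4*y^2 + 3*y) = y*(y + 1)*(y^2 + 4*y + 3) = y*(y + 1)*(y + 3)*(y + 1)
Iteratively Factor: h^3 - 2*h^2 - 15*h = (h)*(h^2 - 2*h - 15) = h*(h + 3)*(h - 5)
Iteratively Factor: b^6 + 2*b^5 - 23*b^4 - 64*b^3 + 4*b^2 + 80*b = (b - 5)*(b^5 + 7*b^4 + 12*b^3 - 4*b^2 - 16*b) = (b - 5)*(b + 4)*(b^4 + 3*b^3 - 4*b) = b*(b - 5)*(b + 4)*(b^3 + 3*b^2 - 4) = b*(b - 5)*(b + 2)*(b + 4)*(b^2 + b - 2) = b*(b - 5)*(b - 1)*(b + 2)*(b + 4)*(b + 2)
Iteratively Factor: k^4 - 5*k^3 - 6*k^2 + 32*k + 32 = (k + 2)*(k^3 - 7*k^2 + 8*k + 16) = (k - 4)*(k + 2)*(k^2 - 3*k - 4) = (k - 4)^2*(k + 2)*(k + 1)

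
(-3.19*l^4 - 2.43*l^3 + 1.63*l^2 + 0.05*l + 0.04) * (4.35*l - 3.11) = -13.8765*l^5 - 0.6496*l^4 + 14.6478*l^3 - 4.8518*l^2 + 0.0185*l - 0.1244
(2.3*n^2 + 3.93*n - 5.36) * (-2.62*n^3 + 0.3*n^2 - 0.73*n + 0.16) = -6.026*n^5 - 9.6066*n^4 + 13.5432*n^3 - 4.1089*n^2 + 4.5416*n - 0.8576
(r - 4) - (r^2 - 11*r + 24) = -r^2 + 12*r - 28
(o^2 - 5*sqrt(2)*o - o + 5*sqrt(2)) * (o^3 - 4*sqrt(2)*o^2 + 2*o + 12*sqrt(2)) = o^5 - 9*sqrt(2)*o^4 - o^4 + 9*sqrt(2)*o^3 + 42*o^3 - 42*o^2 + 2*sqrt(2)*o^2 - 120*o - 2*sqrt(2)*o + 120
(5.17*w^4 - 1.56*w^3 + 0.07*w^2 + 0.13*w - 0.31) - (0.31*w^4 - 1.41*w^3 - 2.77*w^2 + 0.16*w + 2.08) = 4.86*w^4 - 0.15*w^3 + 2.84*w^2 - 0.03*w - 2.39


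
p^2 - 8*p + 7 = (p - 7)*(p - 1)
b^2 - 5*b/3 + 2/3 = (b - 1)*(b - 2/3)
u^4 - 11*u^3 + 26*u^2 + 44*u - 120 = (u - 6)*(u - 5)*(u - 2)*(u + 2)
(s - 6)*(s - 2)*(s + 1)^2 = s^4 - 6*s^3 - 3*s^2 + 16*s + 12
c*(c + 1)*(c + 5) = c^3 + 6*c^2 + 5*c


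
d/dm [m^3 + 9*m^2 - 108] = 3*m*(m + 6)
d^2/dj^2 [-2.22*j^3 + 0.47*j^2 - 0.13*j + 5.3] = 0.94 - 13.32*j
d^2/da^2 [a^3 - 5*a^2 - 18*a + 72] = 6*a - 10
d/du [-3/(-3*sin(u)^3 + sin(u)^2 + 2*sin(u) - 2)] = 3*(-9*sin(u)^2 + 2*sin(u) + 2)*cos(u)/(3*sin(u)^3 - sin(u)^2 - 2*sin(u) + 2)^2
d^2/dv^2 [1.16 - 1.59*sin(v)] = 1.59*sin(v)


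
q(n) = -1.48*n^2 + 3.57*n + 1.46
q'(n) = 3.57 - 2.96*n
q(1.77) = 3.14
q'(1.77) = -1.67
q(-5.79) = -68.83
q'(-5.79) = 20.71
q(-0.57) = -1.06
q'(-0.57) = 5.26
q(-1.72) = -9.06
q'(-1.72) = 8.66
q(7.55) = -55.95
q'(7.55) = -18.78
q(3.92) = -7.29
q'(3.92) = -8.03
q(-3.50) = -29.16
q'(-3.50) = 13.93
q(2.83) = -0.29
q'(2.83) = -4.81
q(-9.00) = -150.55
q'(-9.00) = 30.21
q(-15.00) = -385.09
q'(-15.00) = 47.97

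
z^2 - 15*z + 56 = (z - 8)*(z - 7)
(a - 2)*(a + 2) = a^2 - 4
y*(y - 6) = y^2 - 6*y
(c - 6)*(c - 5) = c^2 - 11*c + 30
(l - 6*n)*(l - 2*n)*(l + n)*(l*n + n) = l^4*n - 7*l^3*n^2 + l^3*n + 4*l^2*n^3 - 7*l^2*n^2 + 12*l*n^4 + 4*l*n^3 + 12*n^4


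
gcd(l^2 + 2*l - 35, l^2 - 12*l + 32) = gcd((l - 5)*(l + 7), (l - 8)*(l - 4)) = 1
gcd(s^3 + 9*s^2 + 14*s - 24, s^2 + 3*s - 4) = s^2 + 3*s - 4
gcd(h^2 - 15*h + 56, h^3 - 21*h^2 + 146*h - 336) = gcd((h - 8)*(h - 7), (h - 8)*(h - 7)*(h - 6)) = h^2 - 15*h + 56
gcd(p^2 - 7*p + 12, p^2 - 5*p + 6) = p - 3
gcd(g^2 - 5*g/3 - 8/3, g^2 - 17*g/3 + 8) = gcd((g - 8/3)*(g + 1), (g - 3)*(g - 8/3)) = g - 8/3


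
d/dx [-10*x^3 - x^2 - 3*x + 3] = -30*x^2 - 2*x - 3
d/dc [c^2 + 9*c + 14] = 2*c + 9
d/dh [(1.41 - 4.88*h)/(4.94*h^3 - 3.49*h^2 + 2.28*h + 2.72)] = (48.2144*h^3 - 37.9274*h^2 + 9.8418*h - 16.4884)/(24.4036*h^6 - 34.4812*h^5 + 34.7065*h^4 + 10.9592*h^3 - 13.7872*h^2 + 12.4032*h + 7.3984)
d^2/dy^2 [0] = 0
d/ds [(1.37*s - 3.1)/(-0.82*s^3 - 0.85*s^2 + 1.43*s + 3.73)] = (2.2468*s^3 - 6.4615*s^2 - 5.27*s + 9.5431)/(0.6724*s^6 + 1.394*s^5 - 1.6227*s^4 - 8.5482*s^3 - 4.2961*s^2 + 10.6678*s + 13.9129)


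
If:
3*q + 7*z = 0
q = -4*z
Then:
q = 0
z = 0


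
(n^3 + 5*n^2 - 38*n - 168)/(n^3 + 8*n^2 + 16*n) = (n^2 + n - 42)/(n*(n + 4))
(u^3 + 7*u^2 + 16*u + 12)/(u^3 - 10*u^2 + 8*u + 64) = (u^2 + 5*u + 6)/(u^2 - 12*u + 32)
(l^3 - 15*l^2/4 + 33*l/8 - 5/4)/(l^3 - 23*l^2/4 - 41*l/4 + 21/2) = (8*l^3 - 30*l^2 + 33*l - 10)/(2*(4*l^3 - 23*l^2 - 41*l + 42))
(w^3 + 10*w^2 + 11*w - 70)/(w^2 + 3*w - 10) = w + 7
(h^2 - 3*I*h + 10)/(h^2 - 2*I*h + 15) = (h + 2*I)/(h + 3*I)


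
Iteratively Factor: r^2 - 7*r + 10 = (r - 5)*(r - 2)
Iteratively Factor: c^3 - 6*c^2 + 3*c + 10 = (c - 2)*(c^2 - 4*c - 5) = (c - 5)*(c - 2)*(c + 1)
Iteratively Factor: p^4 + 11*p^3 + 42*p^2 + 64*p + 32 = (p + 4)*(p^3 + 7*p^2 + 14*p + 8) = (p + 1)*(p + 4)*(p^2 + 6*p + 8) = (p + 1)*(p + 2)*(p + 4)*(p + 4)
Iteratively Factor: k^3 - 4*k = (k - 2)*(k^2 + 2*k) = (k - 2)*(k + 2)*(k)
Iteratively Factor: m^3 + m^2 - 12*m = (m)*(m^2 + m - 12) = m*(m + 4)*(m - 3)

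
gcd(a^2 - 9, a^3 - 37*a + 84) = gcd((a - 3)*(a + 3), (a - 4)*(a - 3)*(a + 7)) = a - 3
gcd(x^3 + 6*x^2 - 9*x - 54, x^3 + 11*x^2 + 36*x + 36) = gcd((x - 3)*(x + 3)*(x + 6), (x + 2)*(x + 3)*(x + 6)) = x^2 + 9*x + 18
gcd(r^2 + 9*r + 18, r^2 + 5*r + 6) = r + 3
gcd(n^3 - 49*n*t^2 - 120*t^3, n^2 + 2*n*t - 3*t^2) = n + 3*t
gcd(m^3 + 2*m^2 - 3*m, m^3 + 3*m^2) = m^2 + 3*m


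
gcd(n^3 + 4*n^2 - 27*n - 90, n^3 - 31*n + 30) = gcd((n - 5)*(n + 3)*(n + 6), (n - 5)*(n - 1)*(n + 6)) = n^2 + n - 30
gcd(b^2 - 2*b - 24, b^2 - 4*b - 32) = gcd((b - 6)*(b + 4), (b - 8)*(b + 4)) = b + 4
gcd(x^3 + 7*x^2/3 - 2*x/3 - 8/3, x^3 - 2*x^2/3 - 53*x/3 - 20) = x + 4/3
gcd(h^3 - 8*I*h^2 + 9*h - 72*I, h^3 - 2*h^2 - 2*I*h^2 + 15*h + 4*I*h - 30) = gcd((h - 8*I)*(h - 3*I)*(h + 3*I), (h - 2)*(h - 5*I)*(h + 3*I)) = h + 3*I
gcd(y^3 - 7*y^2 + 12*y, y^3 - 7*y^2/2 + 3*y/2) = y^2 - 3*y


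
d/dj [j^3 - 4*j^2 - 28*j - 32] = 3*j^2 - 8*j - 28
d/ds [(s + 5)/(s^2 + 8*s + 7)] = (s^2 + 8*s - 2*(s + 4)*(s + 5) + 7)/(s^2 + 8*s + 7)^2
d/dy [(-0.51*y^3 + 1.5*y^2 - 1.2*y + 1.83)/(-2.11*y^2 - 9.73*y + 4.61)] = (1.0761*y^4 + 9.9246*y^3 - 24.1803*y^2 + 21.5526*y + 12.2739)/(4.4521*y^4 + 41.0606*y^3 + 75.2187*y^2 - 89.7106*y + 21.2521)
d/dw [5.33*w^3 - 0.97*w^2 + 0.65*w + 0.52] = 15.99*w^2 - 1.94*w + 0.65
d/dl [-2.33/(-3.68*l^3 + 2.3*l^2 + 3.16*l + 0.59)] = (-25.7232*l^2 + 10.718*l + 7.3628)/(-3.68*l^3 + 2.3*l^2 + 3.16*l + 0.59)^2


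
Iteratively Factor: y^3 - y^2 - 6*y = (y + 2)*(y^2 - 3*y) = (y - 3)*(y + 2)*(y)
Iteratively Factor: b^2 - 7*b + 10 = (b - 2)*(b - 5)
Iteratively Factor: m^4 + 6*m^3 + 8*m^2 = (m)*(m^3 + 6*m^2 + 8*m) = m^2*(m^2 + 6*m + 8) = m^2*(m + 4)*(m + 2)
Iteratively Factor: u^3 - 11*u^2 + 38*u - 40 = (u - 5)*(u^2 - 6*u + 8) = (u - 5)*(u - 4)*(u - 2)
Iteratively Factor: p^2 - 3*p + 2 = (p - 1)*(p - 2)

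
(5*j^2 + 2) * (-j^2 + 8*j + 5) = -5*j^4 + 40*j^3 + 23*j^2 + 16*j + 10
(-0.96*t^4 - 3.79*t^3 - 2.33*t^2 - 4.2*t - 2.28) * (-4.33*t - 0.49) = 4.1568*t^5 + 16.8811*t^4 + 11.946*t^3 + 19.3277*t^2 + 11.9304*t + 1.1172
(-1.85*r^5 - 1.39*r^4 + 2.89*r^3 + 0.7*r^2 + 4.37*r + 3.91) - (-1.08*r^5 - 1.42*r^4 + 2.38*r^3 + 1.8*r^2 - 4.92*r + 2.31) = -0.77*r^5 + 0.03*r^4 + 0.51*r^3 - 1.1*r^2 + 9.29*r + 1.6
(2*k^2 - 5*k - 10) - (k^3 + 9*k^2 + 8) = -k^3 - 7*k^2 - 5*k - 18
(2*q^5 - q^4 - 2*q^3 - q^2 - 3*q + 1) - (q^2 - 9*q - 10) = 2*q^5 - q^4 - 2*q^3 - 2*q^2 + 6*q + 11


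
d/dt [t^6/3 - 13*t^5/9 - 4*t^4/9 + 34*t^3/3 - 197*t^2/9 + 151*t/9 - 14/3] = 2*t^5 - 65*t^4/9 - 16*t^3/9 + 34*t^2 - 394*t/9 + 151/9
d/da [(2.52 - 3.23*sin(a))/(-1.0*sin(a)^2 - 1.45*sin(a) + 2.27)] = (-3.23*sin(a)^2 + 5.04*sin(a) - 3.6781)*cos(a)/(1.0*sin(a)^4 + 2.9*sin(a)^3 - 2.4375*sin(a)^2 - 6.583*sin(a) + 5.1529)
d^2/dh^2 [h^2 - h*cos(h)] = h*cos(h) + 2*sin(h) + 2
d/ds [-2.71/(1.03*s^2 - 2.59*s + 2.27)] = (5.5826*s - 7.0189)/(1.03*s^2 - 2.59*s + 2.27)^2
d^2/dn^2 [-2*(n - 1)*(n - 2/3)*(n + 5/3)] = -12*n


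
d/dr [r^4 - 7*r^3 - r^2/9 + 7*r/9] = 4*r^3 - 21*r^2 - 2*r/9 + 7/9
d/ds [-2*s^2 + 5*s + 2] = 5 - 4*s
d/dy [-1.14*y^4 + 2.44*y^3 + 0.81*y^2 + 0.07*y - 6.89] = -4.56*y^3 + 7.32*y^2 + 1.62*y + 0.07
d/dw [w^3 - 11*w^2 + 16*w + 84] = 3*w^2 - 22*w + 16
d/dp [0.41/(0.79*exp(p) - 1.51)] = -0.3239*exp(p)/(0.79*exp(p) - 1.51)^2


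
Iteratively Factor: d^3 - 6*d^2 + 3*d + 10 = (d - 5)*(d^2 - d - 2) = (d - 5)*(d - 2)*(d + 1)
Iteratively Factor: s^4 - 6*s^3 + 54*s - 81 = (s - 3)*(s^3 - 3*s^2 - 9*s + 27) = (s - 3)*(s + 3)*(s^2 - 6*s + 9) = (s - 3)^2*(s + 3)*(s - 3)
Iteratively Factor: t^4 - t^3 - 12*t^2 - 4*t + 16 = (t + 2)*(t^3 - 3*t^2 - 6*t + 8) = (t - 4)*(t + 2)*(t^2 + t - 2) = (t - 4)*(t - 1)*(t + 2)*(t + 2)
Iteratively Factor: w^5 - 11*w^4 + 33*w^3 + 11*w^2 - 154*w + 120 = (w - 3)*(w^4 - 8*w^3 + 9*w^2 + 38*w - 40) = (w - 3)*(w - 1)*(w^3 - 7*w^2 + 2*w + 40) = (w - 5)*(w - 3)*(w - 1)*(w^2 - 2*w - 8) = (w - 5)*(w - 4)*(w - 3)*(w - 1)*(w + 2)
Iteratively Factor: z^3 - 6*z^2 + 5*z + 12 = (z - 4)*(z^2 - 2*z - 3) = (z - 4)*(z + 1)*(z - 3)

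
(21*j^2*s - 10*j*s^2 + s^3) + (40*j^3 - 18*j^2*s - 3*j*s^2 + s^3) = 40*j^3 + 3*j^2*s - 13*j*s^2 + 2*s^3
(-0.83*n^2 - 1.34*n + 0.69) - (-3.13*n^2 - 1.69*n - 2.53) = 2.3*n^2 + 0.35*n + 3.22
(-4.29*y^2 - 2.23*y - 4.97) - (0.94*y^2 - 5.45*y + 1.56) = -5.23*y^2 + 3.22*y - 6.53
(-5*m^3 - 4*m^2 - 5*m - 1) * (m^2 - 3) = -5*m^5 - 4*m^4 + 10*m^3 + 11*m^2 + 15*m + 3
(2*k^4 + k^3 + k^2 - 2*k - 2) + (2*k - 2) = 2*k^4 + k^3 + k^2 - 4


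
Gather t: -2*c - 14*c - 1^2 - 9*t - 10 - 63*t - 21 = -16*c - 72*t - 32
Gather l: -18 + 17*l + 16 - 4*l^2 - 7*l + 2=-4*l^2 + 10*l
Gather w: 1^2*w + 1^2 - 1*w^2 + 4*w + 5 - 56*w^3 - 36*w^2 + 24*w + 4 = -56*w^3 - 37*w^2 + 29*w + 10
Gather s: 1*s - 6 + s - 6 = 2*s - 12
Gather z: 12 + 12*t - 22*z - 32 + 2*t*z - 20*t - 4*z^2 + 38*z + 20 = -8*t - 4*z^2 + z*(2*t + 16)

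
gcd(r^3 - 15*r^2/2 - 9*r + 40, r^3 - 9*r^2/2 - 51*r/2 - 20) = r^2 - 11*r/2 - 20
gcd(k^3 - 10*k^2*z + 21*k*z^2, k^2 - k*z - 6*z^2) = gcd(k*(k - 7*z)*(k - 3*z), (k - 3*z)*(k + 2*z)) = -k + 3*z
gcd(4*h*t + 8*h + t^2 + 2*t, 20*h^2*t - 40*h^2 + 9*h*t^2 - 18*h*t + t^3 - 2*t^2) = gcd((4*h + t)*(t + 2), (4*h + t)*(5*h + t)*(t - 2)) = 4*h + t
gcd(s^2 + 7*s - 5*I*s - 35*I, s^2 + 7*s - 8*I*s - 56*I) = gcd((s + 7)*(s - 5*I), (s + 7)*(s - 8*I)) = s + 7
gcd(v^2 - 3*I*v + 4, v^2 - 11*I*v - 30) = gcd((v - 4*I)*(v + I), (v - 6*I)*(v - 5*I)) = 1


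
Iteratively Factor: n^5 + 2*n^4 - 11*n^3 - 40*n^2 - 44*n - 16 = (n + 2)*(n^4 - 11*n^2 - 18*n - 8) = (n + 2)^2*(n^3 - 2*n^2 - 7*n - 4) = (n + 1)*(n + 2)^2*(n^2 - 3*n - 4) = (n + 1)^2*(n + 2)^2*(n - 4)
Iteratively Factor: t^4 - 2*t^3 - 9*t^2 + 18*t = (t - 3)*(t^3 + t^2 - 6*t) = t*(t - 3)*(t^2 + t - 6) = t*(t - 3)*(t + 3)*(t - 2)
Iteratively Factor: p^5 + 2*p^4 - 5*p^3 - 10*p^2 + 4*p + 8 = (p + 2)*(p^4 - 5*p^2 + 4) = (p - 2)*(p + 2)*(p^3 + 2*p^2 - p - 2) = (p - 2)*(p - 1)*(p + 2)*(p^2 + 3*p + 2) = (p - 2)*(p - 1)*(p + 1)*(p + 2)*(p + 2)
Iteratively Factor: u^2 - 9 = (u - 3)*(u + 3)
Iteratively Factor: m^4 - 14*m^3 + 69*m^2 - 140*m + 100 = (m - 2)*(m^3 - 12*m^2 + 45*m - 50) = (m - 5)*(m - 2)*(m^2 - 7*m + 10) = (m - 5)^2*(m - 2)*(m - 2)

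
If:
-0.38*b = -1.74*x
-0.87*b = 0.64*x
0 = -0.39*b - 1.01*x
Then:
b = 0.00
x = 0.00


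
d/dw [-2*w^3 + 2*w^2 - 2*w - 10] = -6*w^2 + 4*w - 2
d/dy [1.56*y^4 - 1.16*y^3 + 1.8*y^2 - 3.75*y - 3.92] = 6.24*y^3 - 3.48*y^2 + 3.6*y - 3.75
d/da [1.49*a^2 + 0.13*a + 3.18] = 2.98*a + 0.13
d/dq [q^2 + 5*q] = 2*q + 5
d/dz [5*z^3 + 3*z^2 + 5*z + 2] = 15*z^2 + 6*z + 5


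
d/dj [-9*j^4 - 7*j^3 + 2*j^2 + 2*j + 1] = -36*j^3 - 21*j^2 + 4*j + 2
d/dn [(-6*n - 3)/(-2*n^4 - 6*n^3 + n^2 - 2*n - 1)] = 6*n*(-6*n^3 - 16*n^2 - 8*n + 1)/(4*n^8 + 24*n^7 + 32*n^6 - 4*n^5 + 29*n^4 + 8*n^3 + 2*n^2 + 4*n + 1)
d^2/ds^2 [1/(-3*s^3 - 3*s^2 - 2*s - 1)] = 2*(3*(3*s + 1)*(3*s^3 + 3*s^2 + 2*s + 1) - (9*s^2 + 6*s + 2)^2)/(3*s^3 + 3*s^2 + 2*s + 1)^3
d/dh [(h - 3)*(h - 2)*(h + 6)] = 3*h^2 + 2*h - 24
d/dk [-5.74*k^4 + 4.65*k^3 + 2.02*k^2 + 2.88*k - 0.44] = -22.96*k^3 + 13.95*k^2 + 4.04*k + 2.88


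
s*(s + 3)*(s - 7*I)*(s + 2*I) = s^4 + 3*s^3 - 5*I*s^3 + 14*s^2 - 15*I*s^2 + 42*s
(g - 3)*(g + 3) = g^2 - 9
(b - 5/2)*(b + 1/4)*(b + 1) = b^3 - 5*b^2/4 - 23*b/8 - 5/8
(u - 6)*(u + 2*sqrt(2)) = u^2 - 6*u + 2*sqrt(2)*u - 12*sqrt(2)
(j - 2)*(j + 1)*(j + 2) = j^3 + j^2 - 4*j - 4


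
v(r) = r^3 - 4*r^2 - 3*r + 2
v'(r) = 3*r^2 - 8*r - 3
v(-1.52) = -6.19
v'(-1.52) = 16.09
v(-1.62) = -7.89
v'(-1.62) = 17.83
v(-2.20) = -21.41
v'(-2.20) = 29.12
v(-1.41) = -4.53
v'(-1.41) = 14.24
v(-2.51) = -31.48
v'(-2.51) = 35.98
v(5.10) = 15.31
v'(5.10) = 34.23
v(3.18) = -15.83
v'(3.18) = 1.90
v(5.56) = 33.55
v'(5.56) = 45.26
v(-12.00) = -2266.00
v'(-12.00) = 525.00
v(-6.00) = -340.00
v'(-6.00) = 153.00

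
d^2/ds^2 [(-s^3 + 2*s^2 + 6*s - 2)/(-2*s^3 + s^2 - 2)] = 4*(-3*s^6 - 36*s^5 + 30*s^4 + 10*s^3 + 69*s^2 - 24*s - 2)/(8*s^9 - 12*s^8 + 6*s^7 + 23*s^6 - 24*s^5 + 6*s^4 + 24*s^3 - 12*s^2 + 8)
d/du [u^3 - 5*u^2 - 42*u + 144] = 3*u^2 - 10*u - 42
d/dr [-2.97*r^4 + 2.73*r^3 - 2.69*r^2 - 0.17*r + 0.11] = -11.88*r^3 + 8.19*r^2 - 5.38*r - 0.17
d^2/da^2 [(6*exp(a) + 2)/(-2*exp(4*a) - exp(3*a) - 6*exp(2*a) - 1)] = (-216*exp(8*a) - 260*exp(7*a) - 260*exp(6*a) - 414*exp(5*a) - 84*exp(4*a) - 146*exp(3*a) + 234*exp(2*a) + 48*exp(a) - 6)*exp(a)/(8*exp(12*a) + 12*exp(11*a) + 78*exp(10*a) + 73*exp(9*a) + 246*exp(8*a) + 120*exp(7*a) + 291*exp(6*a) + 36*exp(5*a) + 114*exp(4*a) + 3*exp(3*a) + 18*exp(2*a) + 1)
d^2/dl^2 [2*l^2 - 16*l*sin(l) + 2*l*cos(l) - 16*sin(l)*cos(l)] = 16*l*sin(l) - 2*l*cos(l) - 4*sin(l) + 32*sin(2*l) - 32*cos(l) + 4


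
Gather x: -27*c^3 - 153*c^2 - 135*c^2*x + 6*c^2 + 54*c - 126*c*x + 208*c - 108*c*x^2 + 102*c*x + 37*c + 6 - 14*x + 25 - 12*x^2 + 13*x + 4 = -27*c^3 - 147*c^2 + 299*c + x^2*(-108*c - 12) + x*(-135*c^2 - 24*c - 1) + 35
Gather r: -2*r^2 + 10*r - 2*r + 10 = -2*r^2 + 8*r + 10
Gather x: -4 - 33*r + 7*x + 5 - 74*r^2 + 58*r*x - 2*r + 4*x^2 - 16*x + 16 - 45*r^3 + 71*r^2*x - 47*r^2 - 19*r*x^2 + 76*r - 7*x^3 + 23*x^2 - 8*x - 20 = -45*r^3 - 121*r^2 + 41*r - 7*x^3 + x^2*(27 - 19*r) + x*(71*r^2 + 58*r - 17) - 3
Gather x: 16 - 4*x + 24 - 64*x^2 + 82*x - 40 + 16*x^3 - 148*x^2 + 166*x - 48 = 16*x^3 - 212*x^2 + 244*x - 48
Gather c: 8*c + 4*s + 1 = 8*c + 4*s + 1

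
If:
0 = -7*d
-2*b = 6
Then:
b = -3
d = 0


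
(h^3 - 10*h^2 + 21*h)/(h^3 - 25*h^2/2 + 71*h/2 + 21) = 2*h*(h - 3)/(2*h^2 - 11*h - 6)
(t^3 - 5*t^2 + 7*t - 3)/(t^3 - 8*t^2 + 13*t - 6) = (t - 3)/(t - 6)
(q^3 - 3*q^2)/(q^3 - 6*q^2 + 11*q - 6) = q^2/(q^2 - 3*q + 2)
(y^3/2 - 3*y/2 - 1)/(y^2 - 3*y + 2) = (y^2 + 2*y + 1)/(2*(y - 1))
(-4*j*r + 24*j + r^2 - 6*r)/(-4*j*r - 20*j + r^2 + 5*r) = (r - 6)/(r + 5)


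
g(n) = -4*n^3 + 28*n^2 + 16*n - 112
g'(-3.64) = -346.84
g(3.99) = 143.52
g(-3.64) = 393.66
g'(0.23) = 28.25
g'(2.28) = 81.30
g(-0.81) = -104.46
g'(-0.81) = -37.23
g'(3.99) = 48.40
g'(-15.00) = -3524.00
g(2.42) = 34.01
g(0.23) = -106.89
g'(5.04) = -6.58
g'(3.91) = 51.50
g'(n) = -12*n^2 + 56*n + 16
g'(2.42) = 81.24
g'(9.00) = -452.00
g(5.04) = 167.79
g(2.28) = 22.63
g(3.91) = 139.52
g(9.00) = -616.00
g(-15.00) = 19448.00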